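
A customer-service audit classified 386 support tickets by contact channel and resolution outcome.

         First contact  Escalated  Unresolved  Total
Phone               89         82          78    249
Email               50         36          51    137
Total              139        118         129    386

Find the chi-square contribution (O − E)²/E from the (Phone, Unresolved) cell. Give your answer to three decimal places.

Row total (Phone) = 249; column total (Unresolved) = 129; N = 386.
Expected count E = 249 × 129 / 386 = 83.2150.
Contribution = (O − E)²/E = (78 − 83.2150)² / 83.2150 = 0.327.

0.327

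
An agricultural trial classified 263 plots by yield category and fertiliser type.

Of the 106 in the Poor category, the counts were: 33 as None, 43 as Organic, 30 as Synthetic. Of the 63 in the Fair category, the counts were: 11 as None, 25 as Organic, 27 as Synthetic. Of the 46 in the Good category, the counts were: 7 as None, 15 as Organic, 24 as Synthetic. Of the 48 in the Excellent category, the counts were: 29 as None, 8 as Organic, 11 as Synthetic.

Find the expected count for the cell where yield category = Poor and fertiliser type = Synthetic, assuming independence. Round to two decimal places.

37.08

Row total (Poor) = 106; column total (Synthetic) = 92; grand total N = 263.
Expected count = (row total × column total) / N = 106 × 92 / 263 = 37.08.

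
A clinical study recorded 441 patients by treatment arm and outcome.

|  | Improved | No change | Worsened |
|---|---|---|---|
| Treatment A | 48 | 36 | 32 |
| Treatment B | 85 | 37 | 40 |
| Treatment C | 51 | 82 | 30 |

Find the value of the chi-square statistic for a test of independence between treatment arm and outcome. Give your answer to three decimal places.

Row totals: 116, 162, 163. Column totals: 184, 155, 102. Grand total N = 441.
Expected counts (row total × column total / N):
  Treatment A, Improved: 116×184/441 = 48.3991
  Treatment A, No change: 116×155/441 = 40.7710
  Treatment A, Worsened: 116×102/441 = 26.8299
  Treatment B, Improved: 162×184/441 = 67.5918
  Treatment B, No change: 162×155/441 = 56.9388
  Treatment B, Worsened: 162×102/441 = 37.4694
  Treatment C, Improved: 163×184/441 = 68.0091
  Treatment C, No change: 163×155/441 = 57.2902
  Treatment C, Worsened: 163×102/441 = 37.7007
Contributions (O − E)²/E:
  (48 − 48.3991)²/48.3991 = 0.0033
  (36 − 40.7710)²/40.7710 = 0.5583
  (32 − 26.8299)²/26.8299 = 0.9963
  (85 − 67.5918)²/67.5918 = 4.4835
  (37 − 56.9388)²/56.9388 = 6.9822
  (40 − 37.4694)²/37.4694 = 0.1709
  (51 − 68.0091)²/68.0091 = 4.2540
  (82 − 57.2902)²/57.2902 = 10.6576
  (30 − 37.7007)²/37.7007 = 1.5729
χ² = 0.0033 + 0.5583 + 0.9963 + 4.4835 + 6.9822 + 0.1709 + 4.2540 + 10.6576 + 1.5729 = 29.679

29.679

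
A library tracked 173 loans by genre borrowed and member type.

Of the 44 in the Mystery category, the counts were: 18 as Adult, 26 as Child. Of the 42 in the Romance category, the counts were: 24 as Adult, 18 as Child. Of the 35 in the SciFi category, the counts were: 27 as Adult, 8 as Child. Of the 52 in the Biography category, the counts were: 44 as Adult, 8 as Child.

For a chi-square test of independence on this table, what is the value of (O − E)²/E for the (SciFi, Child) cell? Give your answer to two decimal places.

Row total (SciFi) = 35; column total (Child) = 60; N = 173.
Expected count E = 35 × 60 / 173 = 12.139.
Contribution = (O − E)²/E = (8 − 12.139)² / 12.139 = 1.41.

1.41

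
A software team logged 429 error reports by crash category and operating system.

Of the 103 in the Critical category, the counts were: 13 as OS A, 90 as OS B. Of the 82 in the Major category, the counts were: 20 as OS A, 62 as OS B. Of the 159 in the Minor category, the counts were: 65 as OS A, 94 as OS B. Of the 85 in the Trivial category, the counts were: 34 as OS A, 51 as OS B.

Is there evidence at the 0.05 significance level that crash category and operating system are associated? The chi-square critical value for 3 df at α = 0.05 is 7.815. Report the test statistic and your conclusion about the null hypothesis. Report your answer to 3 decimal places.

Row totals: 103, 82, 159, 85. Column totals: 132, 297. Grand total N = 429.
Expected counts (row total × column total / N):
  Critical, OS A: 103×132/429 = 31.6923
  Critical, OS B: 103×297/429 = 71.3077
  Major, OS A: 82×132/429 = 25.2308
  Major, OS B: 82×297/429 = 56.7692
  Minor, OS A: 159×132/429 = 48.9231
  Minor, OS B: 159×297/429 = 110.0769
  Trivial, OS A: 85×132/429 = 26.1538
  Trivial, OS B: 85×297/429 = 58.8462
Contributions (O − E)²/E:
  (13 − 31.6923)²/31.6923 = 11.0248
  (90 − 71.3077)²/71.3077 = 4.8999
  (20 − 25.2308)²/25.2308 = 1.0844
  (62 − 56.7692)²/56.7692 = 0.4820
  (65 − 48.9231)²/48.9231 = 5.2831
  (94 − 110.0769)²/110.0769 = 2.3481
  (34 − 26.1538)²/26.1538 = 2.3539
  (51 − 58.8462)²/58.8462 = 1.0462
χ² = 11.0248 + 4.8999 + 1.0844 + 0.4820 + 5.2831 + 2.3481 + 2.3539 + 1.0462 = 28.522
df = (4−1)(2−1) = 3. Since 28.522 > 7.815, reject the null hypothesis of independence at α = 0.05.

28.522; reject H₀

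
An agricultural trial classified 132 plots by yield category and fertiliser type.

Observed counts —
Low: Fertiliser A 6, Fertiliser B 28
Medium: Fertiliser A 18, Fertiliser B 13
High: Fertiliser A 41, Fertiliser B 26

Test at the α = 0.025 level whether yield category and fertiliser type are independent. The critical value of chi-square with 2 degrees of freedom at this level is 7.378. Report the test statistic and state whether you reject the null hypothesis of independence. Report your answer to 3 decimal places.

Row totals: 34, 31, 67. Column totals: 65, 67. Grand total N = 132.
Expected counts (row total × column total / N):
  Low, Fertiliser A: 34×65/132 = 16.742424
  Low, Fertiliser B: 34×67/132 = 17.257576
  Medium, Fertiliser A: 31×65/132 = 15.265152
  Medium, Fertiliser B: 31×67/132 = 15.734848
  High, Fertiliser A: 67×65/132 = 32.992424
  High, Fertiliser B: 67×67/132 = 34.007576
Contributions (O − E)²/E:
  (6 − 16.742424)²/16.742424 = 6.8927
  (28 − 17.257576)²/17.257576 = 6.6869
  (18 − 15.265152)²/15.265152 = 0.4900
  (13 − 15.734848)²/15.734848 = 0.4753
  (41 − 32.992424)²/32.992424 = 1.9435
  (26 − 34.007576)²/34.007576 = 1.8855
χ² = 6.8927 + 6.6869 + 0.4900 + 0.4753 + 1.9435 + 1.8855 = 18.374
df = (3−1)(2−1) = 2. Since 18.374 > 7.378, reject the null hypothesis of independence at α = 0.025.

18.374; reject H₀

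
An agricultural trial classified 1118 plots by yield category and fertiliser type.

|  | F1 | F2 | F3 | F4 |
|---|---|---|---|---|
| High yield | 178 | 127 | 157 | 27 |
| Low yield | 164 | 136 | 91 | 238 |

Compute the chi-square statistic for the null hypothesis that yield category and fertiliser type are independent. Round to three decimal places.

171.609

Row totals: 489, 629. Column totals: 342, 263, 248, 265. Grand total N = 1118.
Expected counts (row total × column total / N):
  High yield, F1: 489×342/1118 = 149.5868
  High yield, F2: 489×263/1118 = 115.0331
  High yield, F3: 489×248/1118 = 108.4723
  High yield, F4: 489×265/1118 = 115.9079
  Low yield, F1: 629×342/1118 = 192.4132
  Low yield, F2: 629×263/1118 = 147.9669
  Low yield, F3: 629×248/1118 = 139.5277
  Low yield, F4: 629×265/1118 = 149.0921
Contributions (O − E)²/E:
  (178 − 149.5868)²/149.5868 = 5.3969
  (127 − 115.0331)²/115.0331 = 1.2449
  (157 − 108.4723)²/108.4723 = 21.7100
  (27 − 115.9079)²/115.9079 = 68.1974
  (164 − 192.4132)²/192.4132 = 4.1957
  (136 − 147.9669)²/147.9669 = 0.9678
  (91 − 139.5277)²/139.5277 = 16.8779
  (238 − 149.0921)²/149.0921 = 53.0183
χ² = 5.3969 + 1.2449 + 21.7100 + 68.1974 + 4.1957 + 0.9678 + 16.8779 + 53.0183 = 171.609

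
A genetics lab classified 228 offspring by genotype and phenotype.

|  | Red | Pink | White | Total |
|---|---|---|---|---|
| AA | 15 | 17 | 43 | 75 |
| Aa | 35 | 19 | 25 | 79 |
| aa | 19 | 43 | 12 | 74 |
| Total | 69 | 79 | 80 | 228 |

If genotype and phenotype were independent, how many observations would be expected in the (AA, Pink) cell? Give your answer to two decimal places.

Row total (AA) = 75; column total (Pink) = 79; grand total N = 228.
Expected count = (row total × column total) / N = 75 × 79 / 228 = 25.99.

25.99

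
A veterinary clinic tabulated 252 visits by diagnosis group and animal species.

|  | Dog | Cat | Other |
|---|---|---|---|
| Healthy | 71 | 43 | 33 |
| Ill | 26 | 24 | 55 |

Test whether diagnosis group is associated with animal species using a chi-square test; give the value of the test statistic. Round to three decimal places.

Row totals: 147, 105. Column totals: 97, 67, 88. Grand total N = 252.
Expected counts (row total × column total / N):
  Healthy, Dog: 147×97/252 = 56.5833
  Healthy, Cat: 147×67/252 = 39.0833
  Healthy, Other: 147×88/252 = 51.3333
  Ill, Dog: 105×97/252 = 40.4167
  Ill, Cat: 105×67/252 = 27.9167
  Ill, Other: 105×88/252 = 36.6667
Contributions (O − E)²/E:
  (71 − 56.5833)²/56.5833 = 3.6732
  (43 − 39.0833)²/39.0833 = 0.3925
  (33 − 51.3333)²/51.3333 = 6.5476
  (26 − 40.4167)²/40.4167 = 5.1425
  (24 − 27.9167)²/27.9167 = 0.5495
  (55 − 36.6667)²/36.6667 = 9.1666
χ² = 3.6732 + 0.3925 + 6.5476 + 5.1425 + 0.5495 + 9.1666 = 25.472

25.472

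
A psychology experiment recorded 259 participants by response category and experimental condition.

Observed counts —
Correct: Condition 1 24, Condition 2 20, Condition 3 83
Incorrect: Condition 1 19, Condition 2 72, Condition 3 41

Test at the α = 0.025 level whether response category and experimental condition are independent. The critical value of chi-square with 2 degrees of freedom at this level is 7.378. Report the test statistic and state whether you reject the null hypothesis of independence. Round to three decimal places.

44.118; reject H₀

Row totals: 127, 132. Column totals: 43, 92, 124. Grand total N = 259.
Expected counts (row total × column total / N):
  Correct, Condition 1: 127×43/259 = 21.0849
  Correct, Condition 2: 127×92/259 = 45.1120
  Correct, Condition 3: 127×124/259 = 60.8031
  Incorrect, Condition 1: 132×43/259 = 21.9151
  Incorrect, Condition 2: 132×92/259 = 46.8880
  Incorrect, Condition 3: 132×124/259 = 63.1969
Contributions (O − E)²/E:
  (24 − 21.0849)²/21.0849 = 0.4030
  (20 − 45.1120)²/45.1120 = 13.9788
  (83 − 60.8031)²/60.8031 = 8.1032
  (19 − 21.9151)²/21.9151 = 0.3878
  (72 − 46.8880)²/46.8880 = 13.4493
  (41 − 63.1969)²/63.1969 = 7.7963
χ² = 0.4030 + 13.9788 + 8.1032 + 0.3878 + 13.4493 + 7.7963 = 44.118
df = (2−1)(3−1) = 2. Since 44.118 > 7.378, reject the null hypothesis of independence at α = 0.025.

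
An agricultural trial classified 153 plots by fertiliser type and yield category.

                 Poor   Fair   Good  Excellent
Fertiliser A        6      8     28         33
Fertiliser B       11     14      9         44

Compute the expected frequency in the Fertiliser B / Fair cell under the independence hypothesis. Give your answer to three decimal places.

Row total (Fertiliser B) = 78; column total (Fair) = 22; grand total N = 153.
Expected count = (row total × column total) / N = 78 × 22 / 153 = 11.216.

11.216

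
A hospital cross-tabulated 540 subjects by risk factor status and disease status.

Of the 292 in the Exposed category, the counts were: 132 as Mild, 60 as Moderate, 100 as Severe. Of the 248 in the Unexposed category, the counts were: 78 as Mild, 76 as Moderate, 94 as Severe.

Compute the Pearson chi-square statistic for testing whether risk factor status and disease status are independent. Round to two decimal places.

12.45

Row totals: 292, 248. Column totals: 210, 136, 194. Grand total N = 540.
Expected counts (row total × column total / N):
  Exposed, Mild: 292×210/540 = 113.556
  Exposed, Moderate: 292×136/540 = 73.541
  Exposed, Severe: 292×194/540 = 104.904
  Unexposed, Mild: 248×210/540 = 96.444
  Unexposed, Moderate: 248×136/540 = 62.459
  Unexposed, Severe: 248×194/540 = 89.096
Contributions (O − E)²/E:
  (132 − 113.556)²/113.556 = 2.9957
  (60 − 73.541)²/73.541 = 2.4933
  (100 − 104.904)²/104.904 = 0.2292
  (78 − 96.444)²/96.444 = 3.5272
  (76 − 62.459)²/62.459 = 2.9357
  (94 − 89.096)²/89.096 = 0.2699
χ² = 2.9957 + 2.4933 + 0.2292 + 3.5272 + 2.9357 + 0.2699 = 12.45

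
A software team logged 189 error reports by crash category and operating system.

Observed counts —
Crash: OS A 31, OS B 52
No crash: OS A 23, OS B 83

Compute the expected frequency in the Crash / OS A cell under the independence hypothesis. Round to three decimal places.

Row total (Crash) = 83; column total (OS A) = 54; grand total N = 189.
Expected count = (row total × column total) / N = 83 × 54 / 189 = 23.714.

23.714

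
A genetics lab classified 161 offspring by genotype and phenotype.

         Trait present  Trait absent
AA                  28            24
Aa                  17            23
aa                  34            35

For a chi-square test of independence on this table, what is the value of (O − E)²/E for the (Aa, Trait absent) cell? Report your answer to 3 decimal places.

Row total (Aa) = 40; column total (Trait absent) = 82; N = 161.
Expected count E = 40 × 82 / 161 = 20.3727.
Contribution = (O − E)²/E = (23 − 20.3727)² / 20.3727 = 0.339.

0.339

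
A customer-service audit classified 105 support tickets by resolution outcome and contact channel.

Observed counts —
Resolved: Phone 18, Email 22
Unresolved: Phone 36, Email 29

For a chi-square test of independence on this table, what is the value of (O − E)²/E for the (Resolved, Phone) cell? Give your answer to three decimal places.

0.321

Row total (Resolved) = 40; column total (Phone) = 54; N = 105.
Expected count E = 40 × 54 / 105 = 20.5714.
Contribution = (O − E)²/E = (18 − 20.5714)² / 20.5714 = 0.321.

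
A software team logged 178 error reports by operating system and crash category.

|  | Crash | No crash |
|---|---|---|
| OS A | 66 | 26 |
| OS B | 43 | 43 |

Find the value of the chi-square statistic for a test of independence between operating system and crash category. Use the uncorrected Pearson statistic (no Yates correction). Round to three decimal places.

8.849

Row totals: 92, 86. Column totals: 109, 69. Grand total N = 178.
Expected counts (row total × column total / N):
  OS A, Crash: 92×109/178 = 56.3371
  OS A, No crash: 92×69/178 = 35.6629
  OS B, Crash: 86×109/178 = 52.6629
  OS B, No crash: 86×69/178 = 33.3371
Contributions (O − E)²/E:
  (66 − 56.3371)²/56.3371 = 1.6574
  (26 − 35.6629)²/35.6629 = 2.6182
  (43 − 52.6629)²/52.6629 = 1.7730
  (43 − 33.3371)²/33.3371 = 2.8008
χ² = 1.6574 + 2.6182 + 1.7730 + 2.8008 = 8.849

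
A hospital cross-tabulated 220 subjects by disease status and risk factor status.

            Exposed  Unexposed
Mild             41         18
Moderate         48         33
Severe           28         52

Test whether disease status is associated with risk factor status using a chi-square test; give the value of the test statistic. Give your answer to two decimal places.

18.13

Row totals: 59, 81, 80. Column totals: 117, 103. Grand total N = 220.
Expected counts (row total × column total / N):
  Mild, Exposed: 59×117/220 = 31.377
  Mild, Unexposed: 59×103/220 = 27.623
  Moderate, Exposed: 81×117/220 = 43.077
  Moderate, Unexposed: 81×103/220 = 37.923
  Severe, Exposed: 80×117/220 = 42.545
  Severe, Unexposed: 80×103/220 = 37.455
Contributions (O − E)²/E:
  (41 − 31.377)²/31.377 = 2.9513
  (18 − 27.623)²/27.623 = 3.3524
  (48 − 43.077)²/43.077 = 0.5626
  (33 − 37.923)²/37.923 = 0.6391
  (28 − 42.545)²/42.545 = 4.9725
  (52 − 37.455)²/37.455 = 5.6483
χ² = 2.9513 + 3.3524 + 0.5626 + 0.6391 + 4.9725 + 5.6483 = 18.13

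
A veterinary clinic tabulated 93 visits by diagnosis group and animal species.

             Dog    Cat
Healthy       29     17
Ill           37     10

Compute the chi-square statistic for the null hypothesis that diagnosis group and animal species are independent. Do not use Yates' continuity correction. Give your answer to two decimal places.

Row totals: 46, 47. Column totals: 66, 27. Grand total N = 93.
Expected counts (row total × column total / N):
  Healthy, Dog: 46×66/93 = 32.645
  Healthy, Cat: 46×27/93 = 13.355
  Ill, Dog: 47×66/93 = 33.355
  Ill, Cat: 47×27/93 = 13.645
Contributions (O − E)²/E:
  (29 − 32.645)²/32.645 = 0.4070
  (17 − 13.355)²/13.355 = 0.9948
  (37 − 33.355)²/33.355 = 0.3983
  (10 − 13.645)²/13.645 = 0.9737
χ² = 0.4070 + 0.9948 + 0.3983 + 0.9737 = 2.77

2.77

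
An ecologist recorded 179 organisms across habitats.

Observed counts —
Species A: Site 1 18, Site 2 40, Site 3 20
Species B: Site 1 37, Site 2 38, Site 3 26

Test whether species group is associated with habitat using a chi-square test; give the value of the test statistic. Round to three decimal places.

4.517

Row totals: 78, 101. Column totals: 55, 78, 46. Grand total N = 179.
Expected counts (row total × column total / N):
  Species A, Site 1: 78×55/179 = 23.9665
  Species A, Site 2: 78×78/179 = 33.9888
  Species A, Site 3: 78×46/179 = 20.0447
  Species B, Site 1: 101×55/179 = 31.0335
  Species B, Site 2: 101×78/179 = 44.0112
  Species B, Site 3: 101×46/179 = 25.9553
Contributions (O − E)²/E:
  (18 − 23.9665)²/23.9665 = 1.4854
  (40 − 33.9888)²/33.9888 = 1.0631
  (20 − 20.0447)²/20.0447 = 0.0001
  (37 − 31.0335)²/31.0335 = 1.1471
  (38 − 44.0112)²/44.0112 = 0.8210
  (26 − 25.9553)²/25.9553 = 0.0001
χ² = 1.4854 + 1.0631 + 0.0001 + 1.1471 + 0.8210 + 0.0001 = 4.517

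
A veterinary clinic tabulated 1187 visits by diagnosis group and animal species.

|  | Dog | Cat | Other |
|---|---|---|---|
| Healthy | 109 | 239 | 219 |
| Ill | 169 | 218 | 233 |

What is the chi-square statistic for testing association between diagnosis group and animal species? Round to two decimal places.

12.01

Row totals: 567, 620. Column totals: 278, 457, 452. Grand total N = 1187.
Expected counts (row total × column total / N):
  Healthy, Dog: 567×278/1187 = 132.794
  Healthy, Cat: 567×457/1187 = 218.297
  Healthy, Other: 567×452/1187 = 215.909
  Ill, Dog: 620×278/1187 = 145.206
  Ill, Cat: 620×457/1187 = 238.703
  Ill, Other: 620×452/1187 = 236.091
Contributions (O − E)²/E:
  (109 − 132.794)²/132.794 = 4.2634
  (239 − 218.297)²/218.297 = 1.9634
  (219 − 215.909)²/215.909 = 0.0443
  (169 − 145.206)²/145.206 = 3.8990
  (218 − 238.703)²/238.703 = 1.7956
  (233 − 236.091)²/236.091 = 0.0405
χ² = 4.2634 + 1.9634 + 0.0443 + 3.8990 + 1.7956 + 0.0405 = 12.01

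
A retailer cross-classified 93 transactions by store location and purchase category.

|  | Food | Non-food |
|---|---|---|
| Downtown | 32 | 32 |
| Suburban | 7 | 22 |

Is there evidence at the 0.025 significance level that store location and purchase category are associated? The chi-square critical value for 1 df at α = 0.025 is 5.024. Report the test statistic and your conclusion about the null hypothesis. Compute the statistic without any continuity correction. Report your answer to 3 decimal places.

5.482; reject H₀

Row totals: 64, 29. Column totals: 39, 54. Grand total N = 93.
Expected counts (row total × column total / N):
  Downtown, Food: 64×39/93 = 26.8387
  Downtown, Non-food: 64×54/93 = 37.1613
  Suburban, Food: 29×39/93 = 12.1613
  Suburban, Non-food: 29×54/93 = 16.8387
Contributions (O − E)²/E:
  (32 − 26.8387)²/26.8387 = 0.9926
  (32 − 37.1613)²/37.1613 = 0.7168
  (7 − 12.1613)²/12.1613 = 2.1905
  (22 − 16.8387)²/16.8387 = 1.5820
χ² = 0.9926 + 0.7168 + 2.1905 + 1.5820 = 5.482
df = (2−1)(2−1) = 1. Since 5.482 > 5.024, reject the null hypothesis of independence at α = 0.025.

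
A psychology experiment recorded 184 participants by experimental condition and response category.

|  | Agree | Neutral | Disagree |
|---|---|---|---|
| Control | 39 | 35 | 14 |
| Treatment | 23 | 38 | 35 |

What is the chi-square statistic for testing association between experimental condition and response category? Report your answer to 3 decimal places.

Row totals: 88, 96. Column totals: 62, 73, 49. Grand total N = 184.
Expected counts (row total × column total / N):
  Control, Agree: 88×62/184 = 29.6522
  Control, Neutral: 88×73/184 = 34.9130
  Control, Disagree: 88×49/184 = 23.4348
  Treatment, Agree: 96×62/184 = 32.3478
  Treatment, Neutral: 96×73/184 = 38.0870
  Treatment, Disagree: 96×49/184 = 25.5652
Contributions (O − E)²/E:
  (39 − 29.6522)²/29.6522 = 2.9469
  (35 − 34.9130)²/34.9130 = 0.0002
  (14 − 23.4348)²/23.4348 = 3.7984
  (23 − 32.3478)²/32.3478 = 2.7013
  (38 − 38.0870)²/38.0870 = 0.0002
  (35 − 25.5652)²/25.5652 = 3.4819
χ² = 2.9469 + 0.0002 + 3.7984 + 2.7013 + 0.0002 + 3.4819 = 12.929

12.929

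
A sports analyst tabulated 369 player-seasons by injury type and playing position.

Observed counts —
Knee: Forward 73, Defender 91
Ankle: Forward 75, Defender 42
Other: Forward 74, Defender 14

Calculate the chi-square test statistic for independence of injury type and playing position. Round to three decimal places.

38.541

Row totals: 164, 117, 88. Column totals: 222, 147. Grand total N = 369.
Expected counts (row total × column total / N):
  Knee, Forward: 164×222/369 = 98.6667
  Knee, Defender: 164×147/369 = 65.3333
  Ankle, Forward: 117×222/369 = 70.3902
  Ankle, Defender: 117×147/369 = 46.6098
  Other, Forward: 88×222/369 = 52.9431
  Other, Defender: 88×147/369 = 35.0569
Contributions (O − E)²/E:
  (73 − 98.6667)²/98.6667 = 6.6768
  (91 − 65.3333)²/65.3333 = 10.0834
  (75 − 70.3902)²/70.3902 = 0.3019
  (42 − 46.6098)²/46.6098 = 0.4559
  (74 − 52.9431)²/52.9431 = 8.3749
  (14 − 35.0569)²/35.0569 = 12.6478
χ² = 6.6768 + 10.0834 + 0.3019 + 0.4559 + 8.3749 + 12.6478 = 38.541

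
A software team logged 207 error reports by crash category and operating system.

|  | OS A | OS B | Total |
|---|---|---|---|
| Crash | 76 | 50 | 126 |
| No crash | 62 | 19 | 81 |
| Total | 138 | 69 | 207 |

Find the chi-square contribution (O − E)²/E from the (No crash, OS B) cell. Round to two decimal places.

2.37

Row total (No crash) = 81; column total (OS B) = 69; N = 207.
Expected count E = 81 × 69 / 207 = 27.000.
Contribution = (O − E)²/E = (19 − 27.000)² / 27.000 = 2.37.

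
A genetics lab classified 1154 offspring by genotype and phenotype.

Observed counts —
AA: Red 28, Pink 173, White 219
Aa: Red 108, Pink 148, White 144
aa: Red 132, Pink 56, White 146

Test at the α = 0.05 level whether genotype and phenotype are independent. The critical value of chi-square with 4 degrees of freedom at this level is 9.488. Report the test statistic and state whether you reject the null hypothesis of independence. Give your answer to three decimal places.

Row totals: 420, 400, 334. Column totals: 268, 377, 509. Grand total N = 1154.
Expected counts (row total × column total / N):
  AA, Red: 420×268/1154 = 97.5390
  AA, Pink: 420×377/1154 = 137.2097
  AA, White: 420×509/1154 = 185.2513
  Aa, Red: 400×268/1154 = 92.8943
  Aa, Pink: 400×377/1154 = 130.6759
  Aa, White: 400×509/1154 = 176.4298
  aa, Red: 334×268/1154 = 77.5667
  aa, Pink: 334×377/1154 = 109.1144
  aa, White: 334×509/1154 = 147.3189
Contributions (O − E)²/E:
  (28 − 97.5390)²/97.5390 = 49.5768
  (173 − 137.2097)²/137.2097 = 9.3357
  (219 − 185.2513)²/185.2513 = 6.1483
  (108 − 92.8943)²/92.8943 = 2.4564
  (148 − 130.6759)²/130.6759 = 2.2967
  (144 − 176.4298)²/176.4298 = 5.9610
  (132 − 77.5667)²/77.5667 = 38.1992
  (56 − 109.1144)²/109.1144 = 25.8549
  (146 − 147.3189)²/147.3189 = 0.0118
χ² = 49.5768 + 9.3357 + 6.1483 + 2.4564 + 2.2967 + 5.9610 + 38.1992 + 25.8549 + 0.0118 = 139.841
df = (3−1)(3−1) = 4. Since 139.841 > 9.488, reject the null hypothesis of independence at α = 0.05.

139.841; reject H₀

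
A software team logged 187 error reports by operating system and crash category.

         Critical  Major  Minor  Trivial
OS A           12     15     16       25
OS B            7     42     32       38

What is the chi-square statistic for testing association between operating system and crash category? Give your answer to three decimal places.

8.872

Row totals: 68, 119. Column totals: 19, 57, 48, 63. Grand total N = 187.
Expected counts (row total × column total / N):
  OS A, Critical: 68×19/187 = 6.9091
  OS A, Major: 68×57/187 = 20.7273
  OS A, Minor: 68×48/187 = 17.4545
  OS A, Trivial: 68×63/187 = 22.9091
  OS B, Critical: 119×19/187 = 12.0909
  OS B, Major: 119×57/187 = 36.2727
  OS B, Minor: 119×48/187 = 30.5455
  OS B, Trivial: 119×63/187 = 40.0909
Contributions (O − E)²/E:
  (12 − 6.9091)²/6.9091 = 3.7512
  (15 − 20.7273)²/20.7273 = 1.5825
  (16 − 17.4545)²/17.4545 = 0.1212
  (25 − 22.9091)²/22.9091 = 0.1908
  (7 − 12.0909)²/12.0909 = 2.1435
  (42 − 36.2727)²/36.2727 = 0.9043
  (32 − 30.5455)²/30.5455 = 0.0693
  (38 − 40.0909)²/40.0909 = 0.1090
χ² = 3.7512 + 1.5825 + 0.1212 + 0.1908 + 2.1435 + 0.9043 + 0.0693 + 0.1090 = 8.872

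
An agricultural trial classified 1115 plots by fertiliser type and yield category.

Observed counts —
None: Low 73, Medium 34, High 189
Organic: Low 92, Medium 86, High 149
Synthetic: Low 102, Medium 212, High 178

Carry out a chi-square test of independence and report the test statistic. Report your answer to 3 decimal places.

Row totals: 296, 327, 492. Column totals: 267, 332, 516. Grand total N = 1115.
Expected counts (row total × column total / N):
  None, Low: 296×267/1115 = 70.8807
  None, Medium: 296×332/1115 = 88.1363
  None, High: 296×516/1115 = 136.9830
  Organic, Low: 327×267/1115 = 78.3040
  Organic, Medium: 327×332/1115 = 97.3668
  Organic, High: 327×516/1115 = 151.3291
  Synthetic, Low: 492×267/1115 = 117.8152
  Synthetic, Medium: 492×332/1115 = 146.4969
  Synthetic, High: 492×516/1115 = 227.6879
Contributions (O − E)²/E:
  (73 − 70.8807)²/70.8807 = 0.0634
  (34 − 88.1363)²/88.1363 = 33.2523
  (189 − 136.9830)²/136.9830 = 19.7526
  (92 − 78.3040)²/78.3040 = 2.3955
  (86 − 97.3668)²/97.3668 = 1.3270
  (149 − 151.3291)²/151.3291 = 0.0358
  (102 − 117.8152)²/117.8152 = 2.1230
  (212 − 146.4969)²/146.4969 = 29.2884
  (178 − 227.6879)²/227.6879 = 10.8433
χ² = 0.0634 + 33.2523 + 19.7526 + 2.3955 + 1.3270 + 0.0358 + 2.1230 + 29.2884 + 10.8433 = 99.081

99.081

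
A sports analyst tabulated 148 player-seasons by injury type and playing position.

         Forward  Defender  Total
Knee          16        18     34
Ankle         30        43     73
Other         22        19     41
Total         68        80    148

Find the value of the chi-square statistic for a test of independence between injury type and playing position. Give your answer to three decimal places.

Grand total N = 148.
Expected counts (row total × column total / N):
  Knee, Forward: 34×68/148 = 15.6216
  Knee, Defender: 34×80/148 = 18.3784
  Ankle, Forward: 73×68/148 = 33.5405
  Ankle, Defender: 73×80/148 = 39.4595
  Other, Forward: 41×68/148 = 18.8378
  Other, Defender: 41×80/148 = 22.1622
Contributions (O − E)²/E:
  (16 − 15.6216)²/15.6216 = 0.0092
  (18 − 18.3784)²/18.3784 = 0.0078
  (30 − 33.5405)²/33.5405 = 0.3737
  (43 − 39.4595)²/39.4595 = 0.3177
  (22 − 18.8378)²/18.8378 = 0.5308
  (19 − 22.1622)²/22.1622 = 0.4512
χ² = 0.0092 + 0.0078 + 0.3737 + 0.3177 + 0.5308 + 0.4512 = 1.690

1.690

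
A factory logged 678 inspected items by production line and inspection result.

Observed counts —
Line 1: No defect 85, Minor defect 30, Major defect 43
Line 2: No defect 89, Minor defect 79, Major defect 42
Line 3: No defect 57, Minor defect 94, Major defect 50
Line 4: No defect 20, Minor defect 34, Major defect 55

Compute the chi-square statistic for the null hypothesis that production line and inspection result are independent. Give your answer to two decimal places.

73.54

Row totals: 158, 210, 201, 109. Column totals: 251, 237, 190. Grand total N = 678.
Expected counts (row total × column total / N):
  Line 1, No defect: 158×251/678 = 58.493
  Line 1, Minor defect: 158×237/678 = 55.230
  Line 1, Major defect: 158×190/678 = 44.277
  Line 2, No defect: 210×251/678 = 77.743
  Line 2, Minor defect: 210×237/678 = 73.407
  Line 2, Major defect: 210×190/678 = 58.850
  Line 3, No defect: 201×251/678 = 74.412
  Line 3, Minor defect: 201×237/678 = 70.261
  Line 3, Major defect: 201×190/678 = 56.327
  Line 4, No defect: 109×251/678 = 40.353
  Line 4, Minor defect: 109×237/678 = 38.102
  Line 4, Major defect: 109×190/678 = 30.546
Contributions (O − E)²/E:
  (85 − 58.493)²/58.493 = 12.0121
  (30 − 55.230)²/55.230 = 11.5255
  (43 − 44.277)²/44.277 = 0.0368
  (89 − 77.743)²/77.743 = 1.6300
  (79 − 73.407)²/73.407 = 0.4261
  (42 − 58.850)²/58.850 = 4.8245
  (57 − 74.412)²/74.412 = 4.0743
  (94 − 70.261)²/70.261 = 8.0207
  (50 − 56.327)²/56.327 = 0.7107
  (20 − 40.353)²/40.353 = 10.2655
  (34 − 38.102)²/38.102 = 0.4416
  (55 − 30.546)²/30.546 = 19.5770
χ² = 12.0121 + 11.5255 + 0.0368 + 1.6300 + 0.4261 + 4.8245 + 4.0743 + 8.0207 + 0.7107 + 10.2655 + 0.4416 + 19.5770 = 73.54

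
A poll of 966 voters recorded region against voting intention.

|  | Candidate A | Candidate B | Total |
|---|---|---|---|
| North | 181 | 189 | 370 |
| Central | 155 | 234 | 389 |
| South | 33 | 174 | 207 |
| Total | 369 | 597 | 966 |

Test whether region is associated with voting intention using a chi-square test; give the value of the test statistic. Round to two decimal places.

Grand total N = 966.
Expected counts (row total × column total / N):
  North, Candidate A: 370×369/966 = 141.335
  North, Candidate B: 370×597/966 = 228.665
  Central, Candidate A: 389×369/966 = 148.593
  Central, Candidate B: 389×597/966 = 240.407
  South, Candidate A: 207×369/966 = 79.071
  South, Candidate B: 207×597/966 = 127.929
Contributions (O − E)²/E:
  (181 − 141.335)²/141.335 = 11.1318
  (189 − 228.665)²/228.665 = 6.8804
  (155 − 148.593)²/148.593 = 0.2763
  (234 − 240.407)²/240.407 = 0.1708
  (33 − 79.071)²/79.071 = 26.8434
  (174 − 127.929)²/127.929 = 16.5915
χ² = 11.1318 + 6.8804 + 0.2763 + 0.1708 + 26.8434 + 16.5915 = 61.89

61.89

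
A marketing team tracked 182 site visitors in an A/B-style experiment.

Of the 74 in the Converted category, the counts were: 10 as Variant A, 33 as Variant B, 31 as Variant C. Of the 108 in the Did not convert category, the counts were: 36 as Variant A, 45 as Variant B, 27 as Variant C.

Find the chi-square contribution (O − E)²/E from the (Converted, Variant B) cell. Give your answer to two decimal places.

Row total (Converted) = 74; column total (Variant B) = 78; N = 182.
Expected count E = 74 × 78 / 182 = 31.714.
Contribution = (O − E)²/E = (33 − 31.714)² / 31.714 = 0.05.

0.05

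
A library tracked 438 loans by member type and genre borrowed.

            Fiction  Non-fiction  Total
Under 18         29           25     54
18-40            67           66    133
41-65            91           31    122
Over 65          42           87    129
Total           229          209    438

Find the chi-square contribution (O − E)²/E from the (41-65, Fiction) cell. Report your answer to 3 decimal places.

11.611

Row total (41-65) = 122; column total (Fiction) = 229; N = 438.
Expected count E = 122 × 229 / 438 = 63.7854.
Contribution = (O − E)²/E = (91 − 63.7854)² / 63.7854 = 11.611.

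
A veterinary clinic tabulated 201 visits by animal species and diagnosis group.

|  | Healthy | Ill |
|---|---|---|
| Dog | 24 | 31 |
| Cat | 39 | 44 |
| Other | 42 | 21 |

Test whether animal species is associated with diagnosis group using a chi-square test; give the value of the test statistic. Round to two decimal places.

7.80

Row totals: 55, 83, 63. Column totals: 105, 96. Grand total N = 201.
Expected counts (row total × column total / N):
  Dog, Healthy: 55×105/201 = 28.731
  Dog, Ill: 55×96/201 = 26.269
  Cat, Healthy: 83×105/201 = 43.358
  Cat, Ill: 83×96/201 = 39.642
  Other, Healthy: 63×105/201 = 32.910
  Other, Ill: 63×96/201 = 30.090
Contributions (O − E)²/E:
  (24 − 28.731)²/28.731 = 0.7790
  (31 − 26.269)²/26.269 = 0.8520
  (39 − 43.358)²/43.358 = 0.4380
  (44 − 39.642)²/39.642 = 0.4791
  (42 − 32.910)²/32.910 = 2.5107
  (21 − 30.090)²/30.090 = 2.7460
χ² = 0.7790 + 0.8520 + 0.4380 + 0.4791 + 2.5107 + 2.7460 = 7.80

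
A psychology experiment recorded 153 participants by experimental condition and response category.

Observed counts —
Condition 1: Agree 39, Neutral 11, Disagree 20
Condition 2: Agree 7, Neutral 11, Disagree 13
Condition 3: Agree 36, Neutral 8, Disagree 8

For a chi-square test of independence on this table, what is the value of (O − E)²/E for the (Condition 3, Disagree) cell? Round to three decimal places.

2.528

Row total (Condition 3) = 52; column total (Disagree) = 41; N = 153.
Expected count E = 52 × 41 / 153 = 13.93464.
Contribution = (O − E)²/E = (8 − 13.93464)² / 13.93464 = 2.528.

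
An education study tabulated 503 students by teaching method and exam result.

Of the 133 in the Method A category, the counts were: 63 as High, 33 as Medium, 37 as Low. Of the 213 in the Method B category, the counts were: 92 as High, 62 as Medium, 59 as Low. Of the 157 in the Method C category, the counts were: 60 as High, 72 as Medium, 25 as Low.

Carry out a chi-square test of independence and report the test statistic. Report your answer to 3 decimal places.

19.175

Row totals: 133, 213, 157. Column totals: 215, 167, 121. Grand total N = 503.
Expected counts (row total × column total / N):
  Method A, High: 133×215/503 = 56.8489
  Method A, Medium: 133×167/503 = 44.1571
  Method A, Low: 133×121/503 = 31.9940
  Method B, High: 213×215/503 = 91.0437
  Method B, Medium: 213×167/503 = 70.7177
  Method B, Low: 213×121/503 = 51.2386
  Method C, High: 157×215/503 = 67.1074
  Method C, Medium: 157×167/503 = 52.1252
  Method C, Low: 157×121/503 = 37.7674
Contributions (O − E)²/E:
  (63 − 56.8489)²/56.8489 = 0.6656
  (33 − 44.1571)²/44.1571 = 2.8190
  (37 − 31.9940)²/31.9940 = 0.7833
  (92 − 91.0437)²/91.0437 = 0.0100
  (62 − 70.7177)²/70.7177 = 1.0747
  (59 − 51.2386)²/51.2386 = 1.1757
  (60 − 67.1074)²/67.1074 = 0.7528
  (72 − 52.1252)²/52.1252 = 7.5781
  (25 − 37.7674)²/37.7674 = 4.3161
χ² = 0.6656 + 2.8190 + 0.7833 + 0.0100 + 1.0747 + 1.1757 + 0.7528 + 7.5781 + 4.3161 = 19.175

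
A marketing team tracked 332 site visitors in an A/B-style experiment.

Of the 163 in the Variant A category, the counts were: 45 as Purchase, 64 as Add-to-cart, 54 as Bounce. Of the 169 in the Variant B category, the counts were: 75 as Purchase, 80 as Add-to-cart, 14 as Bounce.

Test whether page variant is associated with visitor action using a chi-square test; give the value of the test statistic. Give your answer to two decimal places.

Row totals: 163, 169. Column totals: 120, 144, 68. Grand total N = 332.
Expected counts (row total × column total / N):
  Variant A, Purchase: 163×120/332 = 58.916
  Variant A, Add-to-cart: 163×144/332 = 70.699
  Variant A, Bounce: 163×68/332 = 33.386
  Variant B, Purchase: 169×120/332 = 61.084
  Variant B, Add-to-cart: 169×144/332 = 73.301
  Variant B, Bounce: 169×68/332 = 34.614
Contributions (O − E)²/E:
  (45 − 58.916)²/58.916 = 3.2870
  (64 − 70.699)²/70.699 = 0.6348
  (54 − 33.386)²/33.386 = 12.7280
  (75 − 61.084)²/61.084 = 3.1703
  (80 − 73.301)²/73.301 = 0.6122
  (14 − 34.614)²/34.614 = 12.2764
χ² = 3.2870 + 0.6348 + 12.7280 + 3.1703 + 0.6122 + 12.2764 = 32.71

32.71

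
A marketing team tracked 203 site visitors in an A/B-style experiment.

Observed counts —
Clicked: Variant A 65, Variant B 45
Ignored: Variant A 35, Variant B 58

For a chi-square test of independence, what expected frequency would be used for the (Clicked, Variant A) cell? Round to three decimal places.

Row total (Clicked) = 110; column total (Variant A) = 100; grand total N = 203.
Expected count = (row total × column total) / N = 110 × 100 / 203 = 54.187.

54.187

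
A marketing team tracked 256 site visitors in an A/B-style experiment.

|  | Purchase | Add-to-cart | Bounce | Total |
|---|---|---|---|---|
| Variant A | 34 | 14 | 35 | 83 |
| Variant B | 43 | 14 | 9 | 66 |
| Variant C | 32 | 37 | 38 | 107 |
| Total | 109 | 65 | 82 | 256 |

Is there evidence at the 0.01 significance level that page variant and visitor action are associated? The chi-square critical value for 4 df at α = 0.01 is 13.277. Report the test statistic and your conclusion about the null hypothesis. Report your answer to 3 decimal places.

28.412; reject H₀

Grand total N = 256.
Expected counts (row total × column total / N):
  Variant A, Purchase: 83×109/256 = 35.3398
  Variant A, Add-to-cart: 83×65/256 = 21.0742
  Variant A, Bounce: 83×82/256 = 26.5859
  Variant B, Purchase: 66×109/256 = 28.1016
  Variant B, Add-to-cart: 66×65/256 = 16.7578
  Variant B, Bounce: 66×82/256 = 21.1406
  Variant C, Purchase: 107×109/256 = 45.5586
  Variant C, Add-to-cart: 107×65/256 = 27.1680
  Variant C, Bounce: 107×82/256 = 34.2734
Contributions (O − E)²/E:
  (34 − 35.3398)²/35.3398 = 0.0508
  (14 − 21.0742)²/21.0742 = 2.3747
  (35 − 26.5859)²/26.5859 = 2.6630
  (43 − 28.1016)²/28.1016 = 7.8986
  (14 − 16.7578)²/16.7578 = 0.4538
  (9 − 21.1406)²/21.1406 = 6.9721
  (32 − 45.5586)²/45.5586 = 4.0351
  (37 − 27.1680)²/27.1680 = 3.5582
  (38 − 34.2734)²/34.2734 = 0.4052
χ² = 0.0508 + 2.3747 + 2.6630 + 7.8986 + 0.4538 + 6.9721 + 4.0351 + 3.5582 + 0.4052 = 28.412
df = (3−1)(3−1) = 4. Since 28.412 > 13.277, reject the null hypothesis of independence at α = 0.01.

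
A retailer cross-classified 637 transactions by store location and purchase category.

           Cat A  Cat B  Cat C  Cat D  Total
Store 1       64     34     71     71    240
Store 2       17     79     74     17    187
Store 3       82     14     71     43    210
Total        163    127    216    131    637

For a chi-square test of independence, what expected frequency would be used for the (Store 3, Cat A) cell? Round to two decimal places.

53.74

Row total (Store 3) = 210; column total (Cat A) = 163; grand total N = 637.
Expected count = (row total × column total) / N = 210 × 163 / 637 = 53.74.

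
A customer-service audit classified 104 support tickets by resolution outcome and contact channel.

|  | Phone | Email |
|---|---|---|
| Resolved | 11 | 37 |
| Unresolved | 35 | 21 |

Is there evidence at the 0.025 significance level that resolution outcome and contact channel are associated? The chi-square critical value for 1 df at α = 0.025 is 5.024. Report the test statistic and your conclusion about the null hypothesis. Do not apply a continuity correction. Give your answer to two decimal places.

Row totals: 48, 56. Column totals: 46, 58. Grand total N = 104.
Expected counts (row total × column total / N):
  Resolved, Phone: 48×46/104 = 21.231
  Resolved, Email: 48×58/104 = 26.769
  Unresolved, Phone: 56×46/104 = 24.769
  Unresolved, Email: 56×58/104 = 31.231
Contributions (O − E)²/E:
  (11 − 21.231)²/21.231 = 4.9302
  (37 − 26.769)²/26.769 = 3.9102
  (35 − 24.769)²/24.769 = 4.2260
  (21 − 31.231)²/31.231 = 3.3516
χ² = 4.9302 + 3.9102 + 4.2260 + 3.3516 = 16.42
df = (2−1)(2−1) = 1. Since 16.42 > 5.024, reject the null hypothesis of independence at α = 0.025.

16.42; reject H₀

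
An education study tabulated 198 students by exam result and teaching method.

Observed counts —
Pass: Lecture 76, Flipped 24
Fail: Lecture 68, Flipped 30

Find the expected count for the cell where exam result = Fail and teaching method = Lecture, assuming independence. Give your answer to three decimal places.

71.273

Row total (Fail) = 98; column total (Lecture) = 144; grand total N = 198.
Expected count = (row total × column total) / N = 98 × 144 / 198 = 71.273.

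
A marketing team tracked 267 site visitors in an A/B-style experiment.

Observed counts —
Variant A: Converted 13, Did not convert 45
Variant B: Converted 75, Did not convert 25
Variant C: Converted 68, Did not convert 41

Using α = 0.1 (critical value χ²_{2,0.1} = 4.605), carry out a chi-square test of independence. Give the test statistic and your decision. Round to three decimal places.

42.980; reject H₀

Row totals: 58, 100, 109. Column totals: 156, 111. Grand total N = 267.
Expected counts (row total × column total / N):
  Variant A, Converted: 58×156/267 = 33.8876
  Variant A, Did not convert: 58×111/267 = 24.1124
  Variant B, Converted: 100×156/267 = 58.4270
  Variant B, Did not convert: 100×111/267 = 41.5730
  Variant C, Converted: 109×156/267 = 63.6854
  Variant C, Did not convert: 109×111/267 = 45.3146
Contributions (O − E)²/E:
  (13 − 33.8876)²/33.8876 = 12.8747
  (45 − 24.1124)²/24.1124 = 18.0941
  (75 − 58.4270)²/58.4270 = 4.7010
  (25 − 41.5730)²/41.5730 = 6.6068
  (68 − 63.6854)²/63.6854 = 0.2923
  (41 − 45.3146)²/45.3146 = 0.4108
χ² = 12.8747 + 18.0941 + 4.7010 + 6.6068 + 0.2923 + 0.4108 = 42.980
df = (3−1)(2−1) = 2. Since 42.980 > 4.605, reject the null hypothesis of independence at α = 0.1.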